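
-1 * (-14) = 14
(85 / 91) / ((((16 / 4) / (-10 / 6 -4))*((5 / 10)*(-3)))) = 1445 / 1638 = 0.88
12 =12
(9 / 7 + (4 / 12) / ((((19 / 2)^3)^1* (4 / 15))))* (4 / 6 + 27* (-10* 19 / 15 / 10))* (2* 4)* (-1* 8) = 1989497792 / 720195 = 2762.44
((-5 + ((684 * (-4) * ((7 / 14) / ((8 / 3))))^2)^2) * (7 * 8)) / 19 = 3878443663136 / 19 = 204128613849.26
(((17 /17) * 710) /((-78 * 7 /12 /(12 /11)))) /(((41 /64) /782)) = -852817920 /41041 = -20779.66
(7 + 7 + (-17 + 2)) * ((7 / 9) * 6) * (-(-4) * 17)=-952 / 3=-317.33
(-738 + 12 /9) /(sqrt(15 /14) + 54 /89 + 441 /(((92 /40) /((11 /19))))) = -580413932447440 /87931928481427 + 3342990642290*sqrt(210) /791387356332843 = -6.54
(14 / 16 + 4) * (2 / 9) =13 / 12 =1.08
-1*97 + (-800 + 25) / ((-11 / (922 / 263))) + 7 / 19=150.36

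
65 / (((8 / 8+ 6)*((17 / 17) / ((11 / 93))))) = 715 / 651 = 1.10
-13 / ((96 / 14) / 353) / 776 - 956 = -35641211 / 37248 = -956.86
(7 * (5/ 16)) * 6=105/ 8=13.12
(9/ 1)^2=81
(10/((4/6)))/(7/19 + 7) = 2.04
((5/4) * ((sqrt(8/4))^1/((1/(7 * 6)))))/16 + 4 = 4 + 105 * sqrt(2)/32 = 8.64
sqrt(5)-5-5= -7.76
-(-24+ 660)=-636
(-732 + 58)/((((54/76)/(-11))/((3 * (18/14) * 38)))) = 10705816/7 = 1529402.29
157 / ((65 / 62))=9734 / 65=149.75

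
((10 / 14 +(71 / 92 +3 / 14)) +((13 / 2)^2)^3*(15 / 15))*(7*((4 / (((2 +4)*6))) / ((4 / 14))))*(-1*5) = -27199681915 / 26496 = -1026558.04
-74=-74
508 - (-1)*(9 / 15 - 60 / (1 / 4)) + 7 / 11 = 14808 / 55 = 269.24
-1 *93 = -93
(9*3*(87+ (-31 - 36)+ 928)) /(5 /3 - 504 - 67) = -19197 /427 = -44.96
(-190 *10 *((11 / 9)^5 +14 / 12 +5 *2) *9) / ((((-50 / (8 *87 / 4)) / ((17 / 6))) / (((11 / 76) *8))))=17796800098 / 6561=2712513.35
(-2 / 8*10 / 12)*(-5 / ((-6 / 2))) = -25 / 72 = -0.35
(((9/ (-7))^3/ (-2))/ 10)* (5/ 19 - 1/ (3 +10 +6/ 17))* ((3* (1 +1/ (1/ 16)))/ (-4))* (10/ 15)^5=-35496/ 1056685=-0.03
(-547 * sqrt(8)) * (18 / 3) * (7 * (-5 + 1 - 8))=551376 * sqrt(2)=779763.42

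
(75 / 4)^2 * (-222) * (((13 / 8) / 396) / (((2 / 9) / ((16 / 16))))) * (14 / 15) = -3787875 / 2816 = -1345.13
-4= -4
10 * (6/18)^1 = 3.33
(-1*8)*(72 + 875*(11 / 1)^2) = -847576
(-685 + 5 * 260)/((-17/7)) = -4305/17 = -253.24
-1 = -1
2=2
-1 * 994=-994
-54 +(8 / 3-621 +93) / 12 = -880 / 9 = -97.78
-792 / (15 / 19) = -5016 / 5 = -1003.20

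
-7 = -7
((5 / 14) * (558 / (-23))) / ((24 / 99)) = -46035 / 1288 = -35.74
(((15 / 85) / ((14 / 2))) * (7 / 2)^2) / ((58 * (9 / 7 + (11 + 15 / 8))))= 147 / 390949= 0.00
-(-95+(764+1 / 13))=-8698 / 13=-669.08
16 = 16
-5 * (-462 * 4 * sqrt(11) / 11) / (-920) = -21 * sqrt(11) / 23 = -3.03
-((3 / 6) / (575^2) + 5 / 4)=-1653127 / 1322500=-1.25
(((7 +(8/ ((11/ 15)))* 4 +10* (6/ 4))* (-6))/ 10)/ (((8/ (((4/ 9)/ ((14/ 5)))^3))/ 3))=-18050/ 305613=-0.06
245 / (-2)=-245 / 2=-122.50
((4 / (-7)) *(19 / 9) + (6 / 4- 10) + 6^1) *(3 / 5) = -467 / 210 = -2.22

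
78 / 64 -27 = -825 / 32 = -25.78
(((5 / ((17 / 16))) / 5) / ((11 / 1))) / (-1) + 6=1106 / 187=5.91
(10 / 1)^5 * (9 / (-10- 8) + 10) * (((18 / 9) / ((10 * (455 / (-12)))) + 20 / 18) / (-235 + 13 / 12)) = -3441584000 / 766311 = -4491.11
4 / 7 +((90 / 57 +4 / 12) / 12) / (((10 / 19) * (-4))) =4997 / 10080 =0.50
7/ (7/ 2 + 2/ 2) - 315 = -2821/ 9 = -313.44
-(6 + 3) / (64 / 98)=-441 / 32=-13.78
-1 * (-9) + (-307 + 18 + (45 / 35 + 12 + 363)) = 674 / 7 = 96.29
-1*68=-68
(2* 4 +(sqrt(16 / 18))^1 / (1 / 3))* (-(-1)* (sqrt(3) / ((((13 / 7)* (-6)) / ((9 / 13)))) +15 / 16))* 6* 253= 2277* (845 - 56* sqrt(3))* (sqrt(2) +4) / 676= 13641.32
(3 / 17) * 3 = 9 / 17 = 0.53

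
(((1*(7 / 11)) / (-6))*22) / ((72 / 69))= -161 / 72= -2.24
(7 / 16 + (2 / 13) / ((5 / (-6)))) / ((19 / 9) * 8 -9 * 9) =-2367 / 600080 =-0.00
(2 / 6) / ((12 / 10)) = 5 / 18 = 0.28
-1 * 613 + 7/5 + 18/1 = -2968/5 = -593.60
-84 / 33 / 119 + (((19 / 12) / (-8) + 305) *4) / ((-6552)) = -6100799 / 29405376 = -0.21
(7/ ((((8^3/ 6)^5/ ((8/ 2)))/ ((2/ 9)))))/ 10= 189/ 1374389534720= 0.00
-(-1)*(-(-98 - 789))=887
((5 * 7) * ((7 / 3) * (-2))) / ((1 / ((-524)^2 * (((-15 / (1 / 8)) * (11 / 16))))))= 3699911600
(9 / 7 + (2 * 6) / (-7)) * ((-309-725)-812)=5538 / 7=791.14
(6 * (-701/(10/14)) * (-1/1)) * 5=29442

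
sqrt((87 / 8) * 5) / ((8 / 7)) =7 * sqrt(870) / 32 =6.45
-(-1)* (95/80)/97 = 19/1552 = 0.01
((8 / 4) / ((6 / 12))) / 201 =4 / 201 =0.02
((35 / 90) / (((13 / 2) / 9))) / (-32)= -7 / 416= -0.02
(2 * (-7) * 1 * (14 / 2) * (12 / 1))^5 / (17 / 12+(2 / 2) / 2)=-26990930365120512 / 23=-1173518711526978.78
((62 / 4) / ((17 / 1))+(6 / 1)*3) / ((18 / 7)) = 4501 / 612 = 7.35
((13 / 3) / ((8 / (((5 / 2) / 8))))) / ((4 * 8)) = 65 / 12288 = 0.01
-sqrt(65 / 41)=-sqrt(2665) / 41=-1.26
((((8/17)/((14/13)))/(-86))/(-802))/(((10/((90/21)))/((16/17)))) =624/244178123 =0.00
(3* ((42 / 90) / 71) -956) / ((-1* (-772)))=-339373 / 274060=-1.24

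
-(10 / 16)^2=-25 / 64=-0.39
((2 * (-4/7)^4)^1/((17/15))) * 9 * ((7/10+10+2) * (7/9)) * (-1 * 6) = -585216/5831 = -100.36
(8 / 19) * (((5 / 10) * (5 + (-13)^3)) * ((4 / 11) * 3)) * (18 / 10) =-946944 / 1045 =-906.17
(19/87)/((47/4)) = 76/4089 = 0.02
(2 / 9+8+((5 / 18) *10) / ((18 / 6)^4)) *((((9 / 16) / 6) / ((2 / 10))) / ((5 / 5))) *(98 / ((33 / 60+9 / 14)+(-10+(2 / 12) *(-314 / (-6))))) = -51612925 / 11556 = -4466.33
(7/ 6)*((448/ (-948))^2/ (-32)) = -1372/ 168507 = -0.01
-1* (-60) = 60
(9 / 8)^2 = 81 / 64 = 1.27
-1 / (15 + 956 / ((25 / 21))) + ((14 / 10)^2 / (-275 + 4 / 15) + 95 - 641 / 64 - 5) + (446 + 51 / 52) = 14211572812217 / 26969142720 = 526.96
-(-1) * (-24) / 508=-6 / 127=-0.05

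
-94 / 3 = -31.33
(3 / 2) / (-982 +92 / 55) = -165 / 107836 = -0.00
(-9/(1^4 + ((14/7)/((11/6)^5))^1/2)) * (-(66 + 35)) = 146395359/168827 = 867.13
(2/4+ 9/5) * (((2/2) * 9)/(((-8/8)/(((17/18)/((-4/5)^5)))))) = 244375/4096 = 59.66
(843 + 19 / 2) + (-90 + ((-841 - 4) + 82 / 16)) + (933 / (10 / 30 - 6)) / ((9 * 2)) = -11767 / 136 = -86.52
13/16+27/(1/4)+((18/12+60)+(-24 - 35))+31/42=37649/336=112.05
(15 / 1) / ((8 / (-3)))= -45 / 8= -5.62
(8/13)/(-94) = -4/611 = -0.01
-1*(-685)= 685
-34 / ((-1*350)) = 17 / 175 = 0.10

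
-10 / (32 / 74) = -185 / 8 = -23.12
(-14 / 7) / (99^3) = -2 / 970299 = -0.00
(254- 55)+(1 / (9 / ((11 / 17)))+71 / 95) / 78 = 8677853 / 43605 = 199.01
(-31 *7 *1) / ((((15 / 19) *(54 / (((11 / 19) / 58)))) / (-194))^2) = -247052113 / 551780100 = -0.45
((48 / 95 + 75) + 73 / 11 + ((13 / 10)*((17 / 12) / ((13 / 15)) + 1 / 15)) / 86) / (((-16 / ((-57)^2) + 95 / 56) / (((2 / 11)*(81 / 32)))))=22.36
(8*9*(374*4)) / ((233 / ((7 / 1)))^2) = 5277888 / 54289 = 97.22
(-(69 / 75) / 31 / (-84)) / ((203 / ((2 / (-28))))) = -23 / 185014200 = -0.00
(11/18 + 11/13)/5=341/1170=0.29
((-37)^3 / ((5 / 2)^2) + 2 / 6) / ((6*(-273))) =607811 / 122850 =4.95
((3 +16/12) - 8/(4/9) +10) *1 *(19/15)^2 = -3971/675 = -5.88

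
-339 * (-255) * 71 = 6137595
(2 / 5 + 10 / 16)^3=68921 / 64000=1.08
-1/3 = -0.33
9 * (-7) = -63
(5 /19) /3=0.09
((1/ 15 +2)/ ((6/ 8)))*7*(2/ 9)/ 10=868/ 2025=0.43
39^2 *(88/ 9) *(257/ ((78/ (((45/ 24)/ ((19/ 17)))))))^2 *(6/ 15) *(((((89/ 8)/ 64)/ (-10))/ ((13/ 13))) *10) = -93436548095/ 2957312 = -31595.09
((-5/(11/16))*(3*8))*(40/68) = -19200/187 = -102.67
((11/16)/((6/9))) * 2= 33/16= 2.06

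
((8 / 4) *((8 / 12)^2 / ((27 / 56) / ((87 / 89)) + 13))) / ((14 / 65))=60320 / 197217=0.31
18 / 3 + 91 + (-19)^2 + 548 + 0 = 1006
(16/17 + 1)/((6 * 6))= 11/204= 0.05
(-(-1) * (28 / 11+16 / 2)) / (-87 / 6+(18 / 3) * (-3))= -232 / 715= -0.32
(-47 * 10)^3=-103823000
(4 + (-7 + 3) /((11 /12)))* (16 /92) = -16 /253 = -0.06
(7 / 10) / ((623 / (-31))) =-31 / 890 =-0.03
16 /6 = 8 /3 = 2.67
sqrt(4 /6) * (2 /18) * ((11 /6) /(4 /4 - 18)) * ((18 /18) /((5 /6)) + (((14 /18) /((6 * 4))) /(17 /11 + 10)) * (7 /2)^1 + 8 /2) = -15720749 * sqrt(6) /755477280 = -0.05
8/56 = 1/7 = 0.14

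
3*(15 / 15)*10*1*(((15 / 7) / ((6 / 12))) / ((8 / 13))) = 208.93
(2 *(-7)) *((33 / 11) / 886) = -0.05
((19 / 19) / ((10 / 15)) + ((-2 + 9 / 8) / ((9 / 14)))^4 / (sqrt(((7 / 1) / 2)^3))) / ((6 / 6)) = 117649*sqrt(14) / 839808 + 3 / 2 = 2.02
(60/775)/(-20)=-3/775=-0.00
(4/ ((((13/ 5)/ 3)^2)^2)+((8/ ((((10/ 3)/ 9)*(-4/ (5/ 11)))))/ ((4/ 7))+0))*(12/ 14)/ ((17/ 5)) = 52679565/ 74772698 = 0.70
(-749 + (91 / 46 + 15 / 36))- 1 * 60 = -806.61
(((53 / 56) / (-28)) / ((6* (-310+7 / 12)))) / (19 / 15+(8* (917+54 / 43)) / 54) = 307665 / 2320214906576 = 0.00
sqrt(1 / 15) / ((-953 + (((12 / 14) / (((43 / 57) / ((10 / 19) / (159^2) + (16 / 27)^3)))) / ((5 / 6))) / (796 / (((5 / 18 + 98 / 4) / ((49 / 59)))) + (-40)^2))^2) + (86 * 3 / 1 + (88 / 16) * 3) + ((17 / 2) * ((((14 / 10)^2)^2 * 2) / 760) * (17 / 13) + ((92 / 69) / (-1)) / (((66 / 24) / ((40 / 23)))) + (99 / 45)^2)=18127528246201869928309627456335 * sqrt(15) / 246953674107044109895992086979735091489 + 1305792357251 / 4686825000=278.61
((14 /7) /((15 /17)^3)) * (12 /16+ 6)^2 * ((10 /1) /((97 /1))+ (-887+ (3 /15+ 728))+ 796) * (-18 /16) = -92253066507 /970000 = -95106.25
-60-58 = -118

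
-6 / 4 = -3 / 2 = -1.50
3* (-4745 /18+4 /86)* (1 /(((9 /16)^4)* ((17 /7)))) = -46792474624 /14388273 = -3252.13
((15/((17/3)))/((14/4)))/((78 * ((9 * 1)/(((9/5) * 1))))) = 3/1547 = 0.00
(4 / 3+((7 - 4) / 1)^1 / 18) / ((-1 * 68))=-3 / 136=-0.02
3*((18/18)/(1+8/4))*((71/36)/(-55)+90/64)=21707/15840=1.37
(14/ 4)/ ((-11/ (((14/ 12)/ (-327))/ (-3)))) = -49/ 129492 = -0.00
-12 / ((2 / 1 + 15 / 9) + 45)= -18 / 73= -0.25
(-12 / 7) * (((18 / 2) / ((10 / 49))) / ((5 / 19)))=-7182 / 25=-287.28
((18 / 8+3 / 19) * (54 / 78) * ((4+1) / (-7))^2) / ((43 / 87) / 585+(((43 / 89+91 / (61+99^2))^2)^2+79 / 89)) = 23918029779069730950450801880500 / 26638715557889515486799001355453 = 0.90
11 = 11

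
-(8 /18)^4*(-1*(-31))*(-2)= 15872 /6561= 2.42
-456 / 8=-57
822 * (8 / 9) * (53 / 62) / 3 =58088 / 279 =208.20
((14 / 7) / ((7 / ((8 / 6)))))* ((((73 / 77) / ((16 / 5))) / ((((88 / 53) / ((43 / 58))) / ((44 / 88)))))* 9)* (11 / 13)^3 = 27450555 / 199803968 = 0.14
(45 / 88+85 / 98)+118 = 514761 / 4312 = 119.38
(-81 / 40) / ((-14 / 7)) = 81 / 80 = 1.01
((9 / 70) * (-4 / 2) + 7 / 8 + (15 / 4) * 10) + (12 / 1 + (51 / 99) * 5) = 486889 / 9240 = 52.69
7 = 7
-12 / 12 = -1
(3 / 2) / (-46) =-0.03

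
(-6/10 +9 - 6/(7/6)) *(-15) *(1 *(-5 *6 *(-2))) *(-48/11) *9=115125.19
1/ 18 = 0.06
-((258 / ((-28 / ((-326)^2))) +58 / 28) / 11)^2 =-1553326005625 / 196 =-7925132681.76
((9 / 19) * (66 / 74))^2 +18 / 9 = 1076627 / 494209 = 2.18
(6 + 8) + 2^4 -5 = 25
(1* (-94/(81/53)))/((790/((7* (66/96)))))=-191807/511920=-0.37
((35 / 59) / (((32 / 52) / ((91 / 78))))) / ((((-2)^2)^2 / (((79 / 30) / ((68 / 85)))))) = 251615 / 1087488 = 0.23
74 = 74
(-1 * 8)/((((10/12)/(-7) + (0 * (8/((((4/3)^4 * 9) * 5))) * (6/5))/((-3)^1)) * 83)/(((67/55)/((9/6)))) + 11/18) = 135072/195107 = 0.69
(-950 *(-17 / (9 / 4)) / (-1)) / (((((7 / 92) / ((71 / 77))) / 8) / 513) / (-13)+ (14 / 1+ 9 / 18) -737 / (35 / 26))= 87549754656000 / 6501004921153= 13.47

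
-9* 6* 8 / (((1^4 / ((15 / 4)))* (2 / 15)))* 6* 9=-656100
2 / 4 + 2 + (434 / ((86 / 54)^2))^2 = 200217295997 / 6837602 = 29281.80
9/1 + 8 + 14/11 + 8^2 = 905/11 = 82.27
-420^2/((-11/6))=1058400/11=96218.18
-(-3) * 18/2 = 27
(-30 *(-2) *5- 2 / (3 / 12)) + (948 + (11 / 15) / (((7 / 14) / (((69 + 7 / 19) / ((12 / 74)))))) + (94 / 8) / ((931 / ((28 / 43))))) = 480586541 / 257355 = 1867.41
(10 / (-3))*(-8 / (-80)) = -1 / 3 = -0.33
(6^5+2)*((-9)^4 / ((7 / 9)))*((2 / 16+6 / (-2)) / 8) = -5281755903 / 224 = -23579267.42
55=55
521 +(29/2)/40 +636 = 92589/80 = 1157.36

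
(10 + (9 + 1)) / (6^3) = 5 / 54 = 0.09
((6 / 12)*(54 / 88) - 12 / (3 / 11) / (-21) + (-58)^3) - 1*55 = -360664177 / 1848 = -195164.60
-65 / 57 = -1.14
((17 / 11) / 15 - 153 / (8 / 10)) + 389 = 130583 / 660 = 197.85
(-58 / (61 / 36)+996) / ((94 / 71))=726.44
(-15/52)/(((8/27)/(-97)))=39285/416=94.44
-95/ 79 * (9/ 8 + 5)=-4655/ 632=-7.37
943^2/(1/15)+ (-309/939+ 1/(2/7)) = 8350050095/626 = 13338738.17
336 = 336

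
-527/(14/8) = -2108/7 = -301.14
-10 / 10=-1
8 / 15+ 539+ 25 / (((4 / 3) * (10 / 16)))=8543 / 15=569.53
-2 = -2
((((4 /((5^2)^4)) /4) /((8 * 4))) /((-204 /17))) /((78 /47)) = -47 /11700000000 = -0.00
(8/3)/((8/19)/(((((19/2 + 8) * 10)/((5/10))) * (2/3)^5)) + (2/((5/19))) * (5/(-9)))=-638400/1008613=-0.63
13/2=6.50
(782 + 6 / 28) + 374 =16187 / 14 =1156.21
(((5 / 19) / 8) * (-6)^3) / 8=-135 / 152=-0.89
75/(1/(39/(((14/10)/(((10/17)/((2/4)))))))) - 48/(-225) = 21939404/8925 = 2458.20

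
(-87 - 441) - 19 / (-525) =-277181 / 525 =-527.96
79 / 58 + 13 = 833 / 58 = 14.36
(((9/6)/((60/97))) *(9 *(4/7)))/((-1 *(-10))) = 873/700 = 1.25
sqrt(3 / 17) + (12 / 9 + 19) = sqrt(51) / 17 + 61 / 3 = 20.75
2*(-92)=-184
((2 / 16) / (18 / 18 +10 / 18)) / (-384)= -0.00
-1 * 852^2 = -725904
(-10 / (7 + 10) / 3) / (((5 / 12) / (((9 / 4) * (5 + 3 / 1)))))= -144 / 17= -8.47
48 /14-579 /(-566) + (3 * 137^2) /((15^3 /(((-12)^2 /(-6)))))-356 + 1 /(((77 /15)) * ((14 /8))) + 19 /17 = -1460044744591 /1944846750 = -750.72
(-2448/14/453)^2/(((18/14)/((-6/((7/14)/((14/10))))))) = -221952/114005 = -1.95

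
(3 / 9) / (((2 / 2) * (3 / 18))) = 2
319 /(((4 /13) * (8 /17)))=2203.09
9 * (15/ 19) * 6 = 810/ 19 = 42.63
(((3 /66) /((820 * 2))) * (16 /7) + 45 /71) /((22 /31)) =11011138 /12328085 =0.89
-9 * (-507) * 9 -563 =40504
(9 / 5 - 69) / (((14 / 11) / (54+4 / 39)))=-37136 / 13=-2856.62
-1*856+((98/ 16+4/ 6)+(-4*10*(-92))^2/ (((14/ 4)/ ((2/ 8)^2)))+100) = 40501333/ 168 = 241079.36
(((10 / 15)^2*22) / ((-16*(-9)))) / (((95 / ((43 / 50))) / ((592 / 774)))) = 814 / 1731375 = 0.00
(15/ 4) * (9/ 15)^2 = 27/ 20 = 1.35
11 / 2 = 5.50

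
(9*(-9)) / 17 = -81 / 17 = -4.76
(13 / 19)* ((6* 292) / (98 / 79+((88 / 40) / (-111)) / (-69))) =966.10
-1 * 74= -74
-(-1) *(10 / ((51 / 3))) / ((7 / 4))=40 / 119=0.34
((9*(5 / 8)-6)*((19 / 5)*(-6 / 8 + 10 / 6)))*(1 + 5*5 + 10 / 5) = -1463 / 40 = -36.58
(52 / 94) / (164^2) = 13 / 632056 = 0.00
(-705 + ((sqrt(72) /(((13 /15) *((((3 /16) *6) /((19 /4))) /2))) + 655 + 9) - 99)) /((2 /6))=-420 + 2280 *sqrt(2) /13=-171.97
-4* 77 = -308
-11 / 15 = -0.73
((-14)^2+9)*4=820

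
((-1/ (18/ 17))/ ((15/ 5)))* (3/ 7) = -17/ 126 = -0.13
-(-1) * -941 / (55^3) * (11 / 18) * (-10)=941 / 27225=0.03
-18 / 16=-9 / 8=-1.12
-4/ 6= -2/ 3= -0.67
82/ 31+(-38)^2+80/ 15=135034/ 93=1451.98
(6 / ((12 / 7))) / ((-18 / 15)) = -35 / 12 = -2.92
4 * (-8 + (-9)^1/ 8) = -73/ 2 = -36.50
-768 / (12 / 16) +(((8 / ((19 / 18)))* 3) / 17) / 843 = -92941168 / 90763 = -1024.00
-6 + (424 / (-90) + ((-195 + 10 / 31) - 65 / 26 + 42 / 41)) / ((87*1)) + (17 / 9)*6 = 30100111 / 9951930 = 3.02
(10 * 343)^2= 11764900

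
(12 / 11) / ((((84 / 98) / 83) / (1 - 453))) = -47747.64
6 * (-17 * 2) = -204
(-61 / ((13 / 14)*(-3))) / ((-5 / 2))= -1708 / 195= -8.76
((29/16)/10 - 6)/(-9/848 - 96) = 7049/116310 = 0.06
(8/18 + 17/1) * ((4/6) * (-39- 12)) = -5338/9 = -593.11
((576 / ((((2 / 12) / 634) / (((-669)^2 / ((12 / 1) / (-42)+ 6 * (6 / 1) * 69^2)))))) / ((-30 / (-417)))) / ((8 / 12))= 119294749.14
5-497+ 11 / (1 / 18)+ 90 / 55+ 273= -213 / 11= -19.36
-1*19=-19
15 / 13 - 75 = -73.85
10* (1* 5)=50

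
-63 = -63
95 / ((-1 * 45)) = -19 / 9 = -2.11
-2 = -2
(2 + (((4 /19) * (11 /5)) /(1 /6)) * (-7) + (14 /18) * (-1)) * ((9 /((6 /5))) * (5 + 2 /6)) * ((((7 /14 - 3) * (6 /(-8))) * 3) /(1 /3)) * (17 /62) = -3974685 /1178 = -3374.10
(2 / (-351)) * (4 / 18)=-4 / 3159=-0.00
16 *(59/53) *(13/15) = 12272/795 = 15.44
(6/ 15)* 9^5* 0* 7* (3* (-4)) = 0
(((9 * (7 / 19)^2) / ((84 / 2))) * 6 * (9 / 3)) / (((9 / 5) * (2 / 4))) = 210 / 361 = 0.58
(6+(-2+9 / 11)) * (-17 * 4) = -3604 / 11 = -327.64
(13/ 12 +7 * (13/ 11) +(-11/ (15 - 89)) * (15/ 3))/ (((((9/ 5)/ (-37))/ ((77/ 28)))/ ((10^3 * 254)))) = -3915171875/ 27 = -145006365.74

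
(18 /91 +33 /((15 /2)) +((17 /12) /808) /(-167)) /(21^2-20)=3387425609 /310171985760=0.01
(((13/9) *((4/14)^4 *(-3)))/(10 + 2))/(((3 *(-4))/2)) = 26/64827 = 0.00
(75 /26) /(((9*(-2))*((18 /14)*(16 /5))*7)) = -125 /22464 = -0.01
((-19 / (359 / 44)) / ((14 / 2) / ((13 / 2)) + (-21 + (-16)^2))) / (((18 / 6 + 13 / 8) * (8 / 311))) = -307268 / 3705957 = -0.08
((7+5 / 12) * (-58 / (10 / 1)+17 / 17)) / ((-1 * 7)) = 178 / 35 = 5.09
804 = 804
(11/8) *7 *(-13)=-1001/8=-125.12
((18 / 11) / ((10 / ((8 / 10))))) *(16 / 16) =36 / 275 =0.13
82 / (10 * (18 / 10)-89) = -82 / 71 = -1.15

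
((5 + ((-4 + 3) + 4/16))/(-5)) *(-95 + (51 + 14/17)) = 367/10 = 36.70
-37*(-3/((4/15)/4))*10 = 16650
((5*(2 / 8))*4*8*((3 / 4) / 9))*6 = 20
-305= -305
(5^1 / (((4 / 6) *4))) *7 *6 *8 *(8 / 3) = 1680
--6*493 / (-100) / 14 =-1479 / 700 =-2.11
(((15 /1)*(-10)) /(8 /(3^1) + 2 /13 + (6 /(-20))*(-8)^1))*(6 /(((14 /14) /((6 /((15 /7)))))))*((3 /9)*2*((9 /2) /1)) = -737100 /509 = -1448.13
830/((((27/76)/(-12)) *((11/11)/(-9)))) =252320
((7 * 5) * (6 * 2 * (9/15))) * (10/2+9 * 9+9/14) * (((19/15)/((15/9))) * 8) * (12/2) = 19912608/25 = 796504.32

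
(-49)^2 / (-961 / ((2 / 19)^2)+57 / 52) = -31213 / 1127479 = -0.03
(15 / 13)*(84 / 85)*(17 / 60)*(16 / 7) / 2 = 24 / 65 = 0.37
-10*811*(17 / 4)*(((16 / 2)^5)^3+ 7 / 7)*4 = -4850869379887405710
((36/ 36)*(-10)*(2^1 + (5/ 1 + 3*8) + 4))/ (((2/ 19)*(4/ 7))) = -23275/ 4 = -5818.75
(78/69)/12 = 13/138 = 0.09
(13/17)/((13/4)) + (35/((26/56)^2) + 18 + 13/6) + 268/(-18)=8681743/51714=167.88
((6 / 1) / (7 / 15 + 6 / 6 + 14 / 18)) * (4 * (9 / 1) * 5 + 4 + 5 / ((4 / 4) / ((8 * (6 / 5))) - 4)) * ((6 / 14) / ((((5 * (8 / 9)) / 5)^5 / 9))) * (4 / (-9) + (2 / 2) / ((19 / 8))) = -102140302995 / 1286129152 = -79.42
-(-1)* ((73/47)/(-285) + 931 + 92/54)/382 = 56220719/23026005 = 2.44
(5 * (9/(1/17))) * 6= 4590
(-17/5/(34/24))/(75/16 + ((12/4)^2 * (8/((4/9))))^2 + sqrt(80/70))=-564451776/6173382605195 + 6144 * sqrt(14)/6173382605195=-0.00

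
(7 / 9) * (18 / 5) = 14 / 5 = 2.80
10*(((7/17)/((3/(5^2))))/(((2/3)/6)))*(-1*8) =-42000/17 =-2470.59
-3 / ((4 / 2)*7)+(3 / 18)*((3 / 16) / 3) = -137 / 672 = -0.20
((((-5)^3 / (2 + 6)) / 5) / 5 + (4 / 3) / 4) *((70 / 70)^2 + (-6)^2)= -259 / 24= -10.79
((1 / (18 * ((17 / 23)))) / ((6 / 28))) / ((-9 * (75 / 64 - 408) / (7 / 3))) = 72128 / 322676541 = 0.00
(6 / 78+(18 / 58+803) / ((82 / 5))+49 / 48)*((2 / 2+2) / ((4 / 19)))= 705968275 / 989248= 713.64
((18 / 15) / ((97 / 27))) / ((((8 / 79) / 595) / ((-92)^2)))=1611293796 / 97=16611276.25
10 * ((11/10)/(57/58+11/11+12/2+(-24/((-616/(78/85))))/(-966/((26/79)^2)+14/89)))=1120247515390850/812969183617321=1.38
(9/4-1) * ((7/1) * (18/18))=35/4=8.75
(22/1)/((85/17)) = 4.40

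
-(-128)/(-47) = -128/47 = -2.72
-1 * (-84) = 84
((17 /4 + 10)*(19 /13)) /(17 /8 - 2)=2166 /13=166.62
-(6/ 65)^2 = -36/ 4225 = -0.01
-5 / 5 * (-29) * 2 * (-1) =-58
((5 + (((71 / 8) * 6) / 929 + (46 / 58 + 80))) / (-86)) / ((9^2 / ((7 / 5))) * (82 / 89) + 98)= -5763737455 / 873610849856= -0.01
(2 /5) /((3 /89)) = 178 /15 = 11.87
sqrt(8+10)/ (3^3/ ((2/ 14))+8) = 3*sqrt(2)/ 197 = 0.02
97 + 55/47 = 4614/47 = 98.17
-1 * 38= -38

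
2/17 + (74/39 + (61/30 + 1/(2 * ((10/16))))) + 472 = 210767/442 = 476.85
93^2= 8649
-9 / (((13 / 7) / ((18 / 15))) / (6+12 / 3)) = -756 / 13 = -58.15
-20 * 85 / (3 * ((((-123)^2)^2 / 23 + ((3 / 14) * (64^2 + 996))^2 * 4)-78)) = -1915900 / 49747648653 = -0.00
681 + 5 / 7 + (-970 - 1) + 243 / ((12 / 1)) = -7533 / 28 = -269.04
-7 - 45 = -52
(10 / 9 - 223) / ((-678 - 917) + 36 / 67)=133799 / 961461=0.14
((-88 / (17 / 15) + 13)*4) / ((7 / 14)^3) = -35168 / 17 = -2068.71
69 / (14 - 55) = -69 / 41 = -1.68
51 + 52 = 103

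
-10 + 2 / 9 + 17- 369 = -3256 / 9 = -361.78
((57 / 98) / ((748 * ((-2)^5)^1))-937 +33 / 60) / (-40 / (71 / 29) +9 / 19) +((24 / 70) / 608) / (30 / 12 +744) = 420298292237214207 / 7120248187162880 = 59.03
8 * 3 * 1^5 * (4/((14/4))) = 27.43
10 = 10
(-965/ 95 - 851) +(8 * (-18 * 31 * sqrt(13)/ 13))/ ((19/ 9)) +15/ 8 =-1445.75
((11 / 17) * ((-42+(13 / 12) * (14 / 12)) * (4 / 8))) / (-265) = 32263 / 648720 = 0.05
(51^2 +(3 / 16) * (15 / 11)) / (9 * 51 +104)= 457821 / 99088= 4.62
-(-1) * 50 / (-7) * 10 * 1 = -500 / 7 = -71.43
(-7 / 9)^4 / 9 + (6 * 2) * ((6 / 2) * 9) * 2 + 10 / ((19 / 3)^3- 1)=130725150263 / 201711384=648.08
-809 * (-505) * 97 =39628865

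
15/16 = 0.94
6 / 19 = 0.32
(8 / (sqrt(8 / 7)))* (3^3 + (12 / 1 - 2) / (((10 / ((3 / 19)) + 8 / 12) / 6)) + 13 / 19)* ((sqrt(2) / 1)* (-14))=-4240.65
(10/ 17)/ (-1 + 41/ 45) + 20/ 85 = -217/ 34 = -6.38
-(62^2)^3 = -56800235584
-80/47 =-1.70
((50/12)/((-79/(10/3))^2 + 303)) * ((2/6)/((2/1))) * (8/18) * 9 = 2500/778221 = 0.00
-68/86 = -34/43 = -0.79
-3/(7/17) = -51/7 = -7.29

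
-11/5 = -2.20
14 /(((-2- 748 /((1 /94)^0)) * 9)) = -7 /3375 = -0.00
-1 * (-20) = 20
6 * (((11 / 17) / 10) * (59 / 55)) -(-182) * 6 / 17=27477 / 425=64.65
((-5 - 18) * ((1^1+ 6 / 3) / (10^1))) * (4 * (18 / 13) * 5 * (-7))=17388 / 13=1337.54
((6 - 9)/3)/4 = -1/4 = -0.25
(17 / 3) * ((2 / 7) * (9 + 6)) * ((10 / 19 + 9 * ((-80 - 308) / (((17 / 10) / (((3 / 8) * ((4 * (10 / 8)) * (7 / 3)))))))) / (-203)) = 1075.06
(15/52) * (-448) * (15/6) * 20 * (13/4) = -21000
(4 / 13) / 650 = 2 / 4225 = 0.00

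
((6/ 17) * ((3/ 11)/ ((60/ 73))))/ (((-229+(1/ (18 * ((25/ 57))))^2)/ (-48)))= 23652000/ 963449993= 0.02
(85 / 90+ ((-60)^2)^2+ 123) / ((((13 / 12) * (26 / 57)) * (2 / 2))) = 340950953 / 13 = 26226996.38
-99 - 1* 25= -124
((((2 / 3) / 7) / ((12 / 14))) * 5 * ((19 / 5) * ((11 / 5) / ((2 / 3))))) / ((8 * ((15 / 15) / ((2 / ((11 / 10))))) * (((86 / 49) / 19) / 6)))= 17689 / 172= 102.84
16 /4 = 4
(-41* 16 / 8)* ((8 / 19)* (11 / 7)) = -7216 / 133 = -54.26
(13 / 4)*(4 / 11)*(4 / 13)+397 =4371 / 11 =397.36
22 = 22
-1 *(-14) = 14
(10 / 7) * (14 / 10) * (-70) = -140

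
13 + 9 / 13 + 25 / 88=15989 / 1144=13.98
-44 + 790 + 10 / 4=1497 / 2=748.50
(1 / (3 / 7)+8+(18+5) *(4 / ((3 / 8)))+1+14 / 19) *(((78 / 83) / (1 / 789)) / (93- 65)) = 10749336 / 1577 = 6816.32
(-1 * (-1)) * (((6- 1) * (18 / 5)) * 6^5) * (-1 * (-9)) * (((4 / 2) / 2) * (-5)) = -6298560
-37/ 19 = -1.95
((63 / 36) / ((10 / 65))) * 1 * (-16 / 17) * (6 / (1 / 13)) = -14196 / 17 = -835.06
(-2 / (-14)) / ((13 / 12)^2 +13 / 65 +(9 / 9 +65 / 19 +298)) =13680 / 29091377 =0.00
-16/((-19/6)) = 96/19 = 5.05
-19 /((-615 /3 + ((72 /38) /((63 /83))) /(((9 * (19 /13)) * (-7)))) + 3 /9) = 0.09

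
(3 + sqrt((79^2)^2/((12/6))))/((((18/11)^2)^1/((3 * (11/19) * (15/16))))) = 6655/3648 + 41533855 * sqrt(2)/21888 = 2685.38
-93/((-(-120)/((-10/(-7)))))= -31/28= -1.11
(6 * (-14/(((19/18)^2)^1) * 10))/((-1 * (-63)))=-4320/361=-11.97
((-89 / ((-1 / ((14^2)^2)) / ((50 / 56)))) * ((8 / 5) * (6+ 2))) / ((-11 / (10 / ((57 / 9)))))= -5608788.52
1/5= 0.20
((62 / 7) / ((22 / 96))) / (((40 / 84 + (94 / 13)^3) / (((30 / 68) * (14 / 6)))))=171629640 / 1632905879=0.11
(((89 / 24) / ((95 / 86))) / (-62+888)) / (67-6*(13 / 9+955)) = -3827 / 5340668200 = -0.00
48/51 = 16/17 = 0.94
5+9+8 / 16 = 29 / 2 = 14.50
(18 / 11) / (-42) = -3 / 77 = -0.04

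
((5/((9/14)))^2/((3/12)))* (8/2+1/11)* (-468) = -5096000/11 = -463272.73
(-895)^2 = 801025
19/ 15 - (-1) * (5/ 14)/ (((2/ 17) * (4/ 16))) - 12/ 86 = 13.27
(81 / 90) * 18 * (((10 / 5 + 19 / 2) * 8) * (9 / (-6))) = -11178 / 5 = -2235.60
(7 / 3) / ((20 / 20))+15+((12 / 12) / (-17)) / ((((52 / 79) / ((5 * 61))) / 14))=-483011 / 1326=-364.26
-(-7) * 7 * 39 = 1911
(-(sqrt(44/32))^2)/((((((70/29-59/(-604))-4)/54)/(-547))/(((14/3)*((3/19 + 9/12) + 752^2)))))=-7926892478562673/110086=-72006363012.21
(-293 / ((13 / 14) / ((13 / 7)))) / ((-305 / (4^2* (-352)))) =-3300352 / 305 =-10820.83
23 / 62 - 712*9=-6407.63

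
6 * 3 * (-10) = -180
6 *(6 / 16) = 9 / 4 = 2.25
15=15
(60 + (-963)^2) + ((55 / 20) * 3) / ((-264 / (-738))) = 14839233 / 16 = 927452.06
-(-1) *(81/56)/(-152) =-81/8512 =-0.01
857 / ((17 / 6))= 5142 / 17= 302.47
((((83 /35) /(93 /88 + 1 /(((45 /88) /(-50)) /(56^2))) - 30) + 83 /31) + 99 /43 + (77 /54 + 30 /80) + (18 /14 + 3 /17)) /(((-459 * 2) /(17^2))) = 6.85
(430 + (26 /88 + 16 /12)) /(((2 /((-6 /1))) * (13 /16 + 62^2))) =-227900 /676687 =-0.34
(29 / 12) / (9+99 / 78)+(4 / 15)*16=36061 / 8010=4.50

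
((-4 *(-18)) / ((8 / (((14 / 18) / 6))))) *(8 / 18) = 14 / 27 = 0.52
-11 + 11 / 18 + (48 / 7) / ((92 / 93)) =-10019 / 2898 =-3.46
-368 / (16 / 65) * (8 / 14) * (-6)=35880 / 7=5125.71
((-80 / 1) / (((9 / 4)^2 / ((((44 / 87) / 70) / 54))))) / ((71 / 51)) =-47872 / 31521231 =-0.00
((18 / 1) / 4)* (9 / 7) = 81 / 14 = 5.79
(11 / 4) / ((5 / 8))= 22 / 5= 4.40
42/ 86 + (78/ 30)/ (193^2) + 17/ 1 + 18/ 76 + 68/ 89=500780985193/ 27084865370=18.49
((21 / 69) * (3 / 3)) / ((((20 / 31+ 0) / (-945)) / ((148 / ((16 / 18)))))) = -74224.61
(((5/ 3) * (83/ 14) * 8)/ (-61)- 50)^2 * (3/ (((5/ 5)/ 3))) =4317804100/ 182329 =23681.39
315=315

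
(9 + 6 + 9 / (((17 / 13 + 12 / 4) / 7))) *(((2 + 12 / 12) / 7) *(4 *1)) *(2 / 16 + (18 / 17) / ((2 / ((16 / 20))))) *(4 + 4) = 265203 / 1190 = 222.86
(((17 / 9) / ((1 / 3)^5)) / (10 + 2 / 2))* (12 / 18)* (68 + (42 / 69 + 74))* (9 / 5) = 1806624 / 253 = 7140.81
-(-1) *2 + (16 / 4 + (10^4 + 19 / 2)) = 20031 / 2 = 10015.50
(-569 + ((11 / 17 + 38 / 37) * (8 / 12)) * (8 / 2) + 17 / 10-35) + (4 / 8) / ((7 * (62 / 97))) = -1631702893 / 2729860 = -597.72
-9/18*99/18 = -11/4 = -2.75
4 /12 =1 /3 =0.33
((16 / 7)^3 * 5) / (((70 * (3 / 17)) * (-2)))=-17408 / 7203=-2.42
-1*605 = -605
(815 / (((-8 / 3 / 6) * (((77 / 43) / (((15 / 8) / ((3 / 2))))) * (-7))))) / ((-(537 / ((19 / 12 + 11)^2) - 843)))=2397183135 / 11006474864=0.22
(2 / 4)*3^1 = 3 / 2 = 1.50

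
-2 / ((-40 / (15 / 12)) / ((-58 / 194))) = -29 / 1552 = -0.02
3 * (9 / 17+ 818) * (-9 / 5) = -75141 / 17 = -4420.06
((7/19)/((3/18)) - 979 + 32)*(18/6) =-53853/19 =-2834.37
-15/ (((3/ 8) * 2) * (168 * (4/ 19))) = -95/ 168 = -0.57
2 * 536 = 1072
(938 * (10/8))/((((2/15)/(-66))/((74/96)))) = -14316225/32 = -447382.03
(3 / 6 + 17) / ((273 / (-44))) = -110 / 39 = -2.82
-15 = -15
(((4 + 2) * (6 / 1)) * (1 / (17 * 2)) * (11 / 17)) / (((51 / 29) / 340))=38280 / 289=132.46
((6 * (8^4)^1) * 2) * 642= 31555584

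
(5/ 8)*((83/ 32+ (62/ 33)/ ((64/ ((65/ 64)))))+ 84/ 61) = 82465135/ 32980992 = 2.50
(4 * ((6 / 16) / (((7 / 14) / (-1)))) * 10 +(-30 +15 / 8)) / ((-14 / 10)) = 41.52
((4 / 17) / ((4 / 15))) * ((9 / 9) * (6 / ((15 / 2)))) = 12 / 17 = 0.71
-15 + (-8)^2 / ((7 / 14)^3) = 497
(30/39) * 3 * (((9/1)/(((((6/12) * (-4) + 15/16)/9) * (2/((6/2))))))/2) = -29160/221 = -131.95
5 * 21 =105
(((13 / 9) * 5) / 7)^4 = 17850625 / 15752961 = 1.13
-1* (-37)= 37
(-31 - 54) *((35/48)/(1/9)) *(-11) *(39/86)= 3828825/1376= 2782.58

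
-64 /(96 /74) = -148 /3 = -49.33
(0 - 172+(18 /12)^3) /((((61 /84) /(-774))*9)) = 1218147 /61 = 19969.62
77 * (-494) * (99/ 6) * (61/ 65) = -2945019/ 5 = -589003.80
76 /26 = 38 /13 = 2.92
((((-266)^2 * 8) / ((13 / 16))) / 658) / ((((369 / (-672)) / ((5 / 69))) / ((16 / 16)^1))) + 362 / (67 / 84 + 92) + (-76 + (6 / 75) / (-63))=-299676898999354 / 1414749588525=-211.82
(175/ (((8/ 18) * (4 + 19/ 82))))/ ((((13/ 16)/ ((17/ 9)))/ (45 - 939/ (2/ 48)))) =-21946717800/ 4511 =-4865155.80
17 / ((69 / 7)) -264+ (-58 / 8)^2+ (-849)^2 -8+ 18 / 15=3977626369 / 5520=720584.49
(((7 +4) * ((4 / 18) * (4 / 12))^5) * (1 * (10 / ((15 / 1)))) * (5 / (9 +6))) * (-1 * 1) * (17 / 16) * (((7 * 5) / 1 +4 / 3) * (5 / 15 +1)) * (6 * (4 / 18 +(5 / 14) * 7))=-15980272 / 3486784401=-0.00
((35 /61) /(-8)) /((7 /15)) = -75 /488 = -0.15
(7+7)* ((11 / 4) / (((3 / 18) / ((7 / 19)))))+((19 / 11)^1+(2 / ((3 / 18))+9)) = 22537 / 209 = 107.83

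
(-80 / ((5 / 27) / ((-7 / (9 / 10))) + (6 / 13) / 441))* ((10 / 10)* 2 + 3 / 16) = 222950 / 29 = 7687.93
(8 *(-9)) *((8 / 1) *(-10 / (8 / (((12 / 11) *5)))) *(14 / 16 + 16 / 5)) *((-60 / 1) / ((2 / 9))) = -4320981.82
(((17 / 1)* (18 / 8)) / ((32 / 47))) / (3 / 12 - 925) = -0.06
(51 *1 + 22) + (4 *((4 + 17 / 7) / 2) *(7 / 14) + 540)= 4336 / 7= 619.43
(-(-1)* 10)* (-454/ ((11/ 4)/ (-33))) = 54480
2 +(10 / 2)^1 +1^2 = 8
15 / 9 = 5 / 3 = 1.67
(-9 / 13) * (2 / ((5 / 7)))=-126 / 65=-1.94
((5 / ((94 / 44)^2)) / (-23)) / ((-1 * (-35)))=-484 / 355649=-0.00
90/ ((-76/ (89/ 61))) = -4005/ 2318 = -1.73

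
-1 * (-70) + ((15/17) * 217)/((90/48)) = 2926/17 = 172.12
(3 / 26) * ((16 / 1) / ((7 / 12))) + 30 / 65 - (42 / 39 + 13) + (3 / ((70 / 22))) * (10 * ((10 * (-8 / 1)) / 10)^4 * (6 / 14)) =10536447 / 637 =16540.73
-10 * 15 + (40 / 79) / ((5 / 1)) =-11842 / 79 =-149.90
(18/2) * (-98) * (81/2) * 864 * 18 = -555532992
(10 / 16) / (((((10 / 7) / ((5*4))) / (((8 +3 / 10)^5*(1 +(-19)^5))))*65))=-34137077303178549 / 2600000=-13129645116.61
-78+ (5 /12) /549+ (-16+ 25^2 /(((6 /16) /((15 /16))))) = 9674483 /6588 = 1468.50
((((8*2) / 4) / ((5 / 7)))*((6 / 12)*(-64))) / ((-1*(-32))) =-28 / 5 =-5.60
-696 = -696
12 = 12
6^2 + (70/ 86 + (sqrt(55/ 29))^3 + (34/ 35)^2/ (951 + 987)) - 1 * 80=-129663563/ 3002475 + 55 * sqrt(1595)/ 841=-40.57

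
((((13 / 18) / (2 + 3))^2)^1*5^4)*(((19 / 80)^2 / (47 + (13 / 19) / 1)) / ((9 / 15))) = 5795855 / 225441792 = 0.03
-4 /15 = -0.27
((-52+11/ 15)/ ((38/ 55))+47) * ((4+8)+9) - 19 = -22429/ 38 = -590.24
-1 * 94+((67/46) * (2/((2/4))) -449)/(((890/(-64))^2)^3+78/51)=-285407283415929196482/3036245716562470127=-94.00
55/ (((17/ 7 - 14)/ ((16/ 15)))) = -1232/ 243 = -5.07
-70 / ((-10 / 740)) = 5180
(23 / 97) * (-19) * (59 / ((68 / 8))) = -51566 / 1649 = -31.27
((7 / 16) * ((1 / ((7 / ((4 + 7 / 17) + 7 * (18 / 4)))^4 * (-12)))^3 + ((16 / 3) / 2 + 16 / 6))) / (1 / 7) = -1219925801449752123685902099996567305 / 2070849874467713926274343763968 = -589094.27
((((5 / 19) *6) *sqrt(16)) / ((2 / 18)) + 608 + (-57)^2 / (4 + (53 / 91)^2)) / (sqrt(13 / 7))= 965100067 *sqrt(91) / 8875451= 1037.30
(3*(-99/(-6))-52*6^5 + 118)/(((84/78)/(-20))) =52543985/7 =7506283.57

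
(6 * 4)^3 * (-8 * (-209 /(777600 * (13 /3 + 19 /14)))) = 5.22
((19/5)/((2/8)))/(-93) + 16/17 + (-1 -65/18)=-3.83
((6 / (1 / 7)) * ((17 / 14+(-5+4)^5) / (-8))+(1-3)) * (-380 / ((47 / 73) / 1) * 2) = 173375 / 47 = 3688.83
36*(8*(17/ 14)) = 2448/ 7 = 349.71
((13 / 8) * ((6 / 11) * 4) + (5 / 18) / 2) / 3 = 1459 / 1188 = 1.23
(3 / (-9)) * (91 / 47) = -91 / 141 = -0.65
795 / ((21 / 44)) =1665.71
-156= -156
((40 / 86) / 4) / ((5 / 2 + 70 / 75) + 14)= 150 / 22489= 0.01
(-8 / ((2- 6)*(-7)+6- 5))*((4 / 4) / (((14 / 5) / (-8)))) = 160 / 203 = 0.79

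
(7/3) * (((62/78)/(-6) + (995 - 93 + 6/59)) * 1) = 87168109/41418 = 2104.59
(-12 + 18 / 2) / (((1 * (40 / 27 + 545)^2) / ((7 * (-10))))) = 30618 / 43542005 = 0.00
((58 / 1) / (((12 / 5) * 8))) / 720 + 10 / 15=4637 / 6912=0.67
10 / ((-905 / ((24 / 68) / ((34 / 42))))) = -252 / 52309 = -0.00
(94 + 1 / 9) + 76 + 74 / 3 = 1753 / 9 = 194.78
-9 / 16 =-0.56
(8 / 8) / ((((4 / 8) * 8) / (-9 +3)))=-3 / 2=-1.50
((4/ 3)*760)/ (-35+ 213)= 5.69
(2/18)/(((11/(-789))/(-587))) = 154381/33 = 4678.21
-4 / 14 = -2 / 7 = -0.29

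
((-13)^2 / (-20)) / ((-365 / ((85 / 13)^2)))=289 / 292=0.99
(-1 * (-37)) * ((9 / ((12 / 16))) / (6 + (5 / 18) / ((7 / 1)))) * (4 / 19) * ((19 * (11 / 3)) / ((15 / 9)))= 2461536 / 3805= 646.92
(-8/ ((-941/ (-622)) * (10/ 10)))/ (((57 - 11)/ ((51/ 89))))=-0.07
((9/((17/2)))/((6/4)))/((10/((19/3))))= 0.45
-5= -5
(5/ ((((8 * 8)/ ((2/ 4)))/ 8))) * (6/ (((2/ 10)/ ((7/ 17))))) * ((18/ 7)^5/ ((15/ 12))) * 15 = 212576400/ 40817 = 5208.04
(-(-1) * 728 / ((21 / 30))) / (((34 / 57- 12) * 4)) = -22.80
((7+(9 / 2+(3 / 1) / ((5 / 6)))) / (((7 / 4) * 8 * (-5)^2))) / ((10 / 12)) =453 / 8750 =0.05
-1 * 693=-693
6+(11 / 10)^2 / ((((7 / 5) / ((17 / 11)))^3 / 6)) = 118971 / 7546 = 15.77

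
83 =83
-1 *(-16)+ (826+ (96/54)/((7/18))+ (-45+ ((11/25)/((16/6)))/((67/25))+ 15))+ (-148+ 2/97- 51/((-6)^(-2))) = -424848713/363944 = -1167.35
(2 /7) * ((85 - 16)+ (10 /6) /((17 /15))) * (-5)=-11980 /119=-100.67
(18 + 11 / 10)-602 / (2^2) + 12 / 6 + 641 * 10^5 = 320499353 / 5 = 64099870.60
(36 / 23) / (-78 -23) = -36 / 2323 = -0.02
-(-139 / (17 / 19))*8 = 21128 / 17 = 1242.82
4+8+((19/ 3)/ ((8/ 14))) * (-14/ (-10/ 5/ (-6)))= -907/ 2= -453.50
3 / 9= 1 / 3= 0.33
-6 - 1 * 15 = -21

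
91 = 91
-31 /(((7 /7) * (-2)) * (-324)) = -31 /648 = -0.05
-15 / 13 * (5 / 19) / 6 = -25 / 494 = -0.05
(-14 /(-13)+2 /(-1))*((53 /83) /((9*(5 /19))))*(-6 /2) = 4028 /5395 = 0.75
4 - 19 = -15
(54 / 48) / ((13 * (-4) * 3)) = -3 / 416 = -0.01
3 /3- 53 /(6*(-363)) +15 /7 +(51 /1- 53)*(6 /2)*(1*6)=-500569 /15246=-32.83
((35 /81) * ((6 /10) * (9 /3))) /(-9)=-7 /81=-0.09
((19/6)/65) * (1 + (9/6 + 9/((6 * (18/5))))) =133/936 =0.14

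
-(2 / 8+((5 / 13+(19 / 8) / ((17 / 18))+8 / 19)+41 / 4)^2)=-184.41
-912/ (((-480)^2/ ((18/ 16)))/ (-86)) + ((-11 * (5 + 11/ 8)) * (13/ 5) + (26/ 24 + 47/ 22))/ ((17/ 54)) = -40025199/ 70400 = -568.54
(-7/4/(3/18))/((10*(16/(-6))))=0.39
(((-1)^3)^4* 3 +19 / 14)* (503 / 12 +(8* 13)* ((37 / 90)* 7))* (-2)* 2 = -3746437 / 630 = -5946.73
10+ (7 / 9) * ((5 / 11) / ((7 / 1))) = 995 / 99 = 10.05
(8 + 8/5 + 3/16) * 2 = 783/40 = 19.58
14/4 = 7/2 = 3.50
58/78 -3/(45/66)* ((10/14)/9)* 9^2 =-7519/273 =-27.54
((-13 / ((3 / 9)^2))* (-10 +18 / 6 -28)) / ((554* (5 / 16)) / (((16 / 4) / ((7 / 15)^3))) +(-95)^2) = 88452000 / 195035011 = 0.45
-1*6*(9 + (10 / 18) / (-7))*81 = -30348 / 7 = -4335.43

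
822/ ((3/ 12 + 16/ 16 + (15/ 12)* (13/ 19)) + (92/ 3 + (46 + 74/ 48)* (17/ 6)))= 2248992/ 458207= 4.91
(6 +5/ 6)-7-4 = -25/ 6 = -4.17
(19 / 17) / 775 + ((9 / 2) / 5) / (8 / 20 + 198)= 0.01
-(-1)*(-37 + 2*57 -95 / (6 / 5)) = -13 / 6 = -2.17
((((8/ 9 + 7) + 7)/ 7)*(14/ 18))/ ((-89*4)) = -67/ 14418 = -0.00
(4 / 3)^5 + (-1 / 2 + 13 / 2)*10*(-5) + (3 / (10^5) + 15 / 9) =-7147099271 / 24300000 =-294.12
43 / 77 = 0.56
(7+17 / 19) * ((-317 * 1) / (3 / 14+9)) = -221900 / 817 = -271.60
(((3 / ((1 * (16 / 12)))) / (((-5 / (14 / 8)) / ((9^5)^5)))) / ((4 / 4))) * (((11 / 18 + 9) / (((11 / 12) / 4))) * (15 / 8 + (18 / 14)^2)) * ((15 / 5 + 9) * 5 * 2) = -10038129816457692382007980000.00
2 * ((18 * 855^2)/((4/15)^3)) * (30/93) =111024421875/248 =447679120.46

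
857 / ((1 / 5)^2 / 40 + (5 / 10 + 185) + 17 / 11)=9427000 / 2057511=4.58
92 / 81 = 1.14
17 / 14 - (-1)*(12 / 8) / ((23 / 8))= 559 / 322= 1.74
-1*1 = -1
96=96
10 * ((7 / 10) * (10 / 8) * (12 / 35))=3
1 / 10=0.10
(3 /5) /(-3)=-0.20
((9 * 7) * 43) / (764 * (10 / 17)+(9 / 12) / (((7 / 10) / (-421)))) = -644742 / 395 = -1632.26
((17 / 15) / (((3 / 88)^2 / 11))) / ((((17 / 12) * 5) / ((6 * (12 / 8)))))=340736 / 25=13629.44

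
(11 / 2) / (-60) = -11 / 120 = -0.09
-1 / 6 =-0.17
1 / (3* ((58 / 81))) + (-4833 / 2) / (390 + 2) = -129573 / 22736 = -5.70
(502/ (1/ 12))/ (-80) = -75.30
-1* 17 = -17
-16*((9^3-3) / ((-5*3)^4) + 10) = -2703872 / 16875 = -160.23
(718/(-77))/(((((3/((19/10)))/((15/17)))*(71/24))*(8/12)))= -245556/92939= -2.64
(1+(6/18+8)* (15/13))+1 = 151/13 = 11.62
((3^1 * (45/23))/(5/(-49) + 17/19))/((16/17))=237405/30176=7.87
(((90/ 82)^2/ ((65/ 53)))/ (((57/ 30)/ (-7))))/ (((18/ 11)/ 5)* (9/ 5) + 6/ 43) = -2961275625/ 596237252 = -4.97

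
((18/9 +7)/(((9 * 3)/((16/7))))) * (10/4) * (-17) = -680/21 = -32.38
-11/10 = -1.10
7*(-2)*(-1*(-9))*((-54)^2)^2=-1071385056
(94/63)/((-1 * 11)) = -94/693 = -0.14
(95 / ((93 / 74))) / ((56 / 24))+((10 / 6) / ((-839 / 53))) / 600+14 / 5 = 2306849203 / 65542680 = 35.20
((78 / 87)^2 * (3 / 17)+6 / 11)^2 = 11683448100 / 24732909289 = 0.47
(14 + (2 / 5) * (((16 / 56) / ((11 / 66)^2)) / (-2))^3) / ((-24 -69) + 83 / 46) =3187892 / 7194425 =0.44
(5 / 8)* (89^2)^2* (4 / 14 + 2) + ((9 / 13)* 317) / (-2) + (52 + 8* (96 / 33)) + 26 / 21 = 538328228261 / 6006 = 89631739.64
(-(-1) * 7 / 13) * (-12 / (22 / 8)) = -2.35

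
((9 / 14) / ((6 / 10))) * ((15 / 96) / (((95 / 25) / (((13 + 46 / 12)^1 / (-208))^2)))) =1275125 / 4419158016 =0.00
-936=-936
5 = 5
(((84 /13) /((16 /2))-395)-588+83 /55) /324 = -467459 /154440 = -3.03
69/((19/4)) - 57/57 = 13.53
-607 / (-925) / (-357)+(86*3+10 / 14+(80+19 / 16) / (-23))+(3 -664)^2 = 53126873797549 / 121522800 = 437176.18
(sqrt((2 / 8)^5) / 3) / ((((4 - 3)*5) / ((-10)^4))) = 125 / 6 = 20.83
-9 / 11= -0.82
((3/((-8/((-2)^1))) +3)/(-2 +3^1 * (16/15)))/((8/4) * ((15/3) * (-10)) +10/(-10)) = -25/808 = -0.03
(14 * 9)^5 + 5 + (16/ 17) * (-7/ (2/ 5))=539885479197/ 17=31757969364.53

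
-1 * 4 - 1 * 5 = -9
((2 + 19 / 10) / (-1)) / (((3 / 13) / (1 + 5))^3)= -342732 / 5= -68546.40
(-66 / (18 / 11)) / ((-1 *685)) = 121 / 2055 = 0.06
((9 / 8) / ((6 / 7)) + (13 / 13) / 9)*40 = 1025 / 18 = 56.94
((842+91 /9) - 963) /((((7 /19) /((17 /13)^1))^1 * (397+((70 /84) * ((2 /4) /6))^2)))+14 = 2436309098 /187284643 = 13.01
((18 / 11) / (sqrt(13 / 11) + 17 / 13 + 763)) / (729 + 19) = 581256 / 203075054633-1521 *sqrt(143) / 4467651201926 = 0.00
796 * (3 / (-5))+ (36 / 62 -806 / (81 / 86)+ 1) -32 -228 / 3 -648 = -26211983 / 12555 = -2087.77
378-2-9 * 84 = -380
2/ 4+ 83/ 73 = 239/ 146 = 1.64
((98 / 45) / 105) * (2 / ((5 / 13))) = 364 / 3375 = 0.11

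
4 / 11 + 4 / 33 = 16 / 33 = 0.48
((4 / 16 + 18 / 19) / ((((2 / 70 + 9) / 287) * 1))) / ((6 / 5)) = 4570475 / 144096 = 31.72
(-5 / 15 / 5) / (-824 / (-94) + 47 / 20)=-188 / 31347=-0.01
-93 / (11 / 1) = -93 / 11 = -8.45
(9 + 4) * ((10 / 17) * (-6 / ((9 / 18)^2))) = -3120 / 17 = -183.53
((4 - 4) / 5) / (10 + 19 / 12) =0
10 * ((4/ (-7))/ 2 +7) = 470/ 7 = 67.14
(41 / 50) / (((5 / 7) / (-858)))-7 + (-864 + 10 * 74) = -139498 / 125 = -1115.98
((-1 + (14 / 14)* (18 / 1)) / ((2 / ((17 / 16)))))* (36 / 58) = 2601 / 464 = 5.61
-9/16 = -0.56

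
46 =46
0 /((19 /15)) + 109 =109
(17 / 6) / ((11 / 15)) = 85 / 22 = 3.86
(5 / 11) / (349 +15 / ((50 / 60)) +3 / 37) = 0.00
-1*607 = -607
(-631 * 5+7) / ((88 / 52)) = -20462 / 11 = -1860.18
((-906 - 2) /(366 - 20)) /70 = -227 /6055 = -0.04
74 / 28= 37 / 14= 2.64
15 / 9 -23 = -64 / 3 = -21.33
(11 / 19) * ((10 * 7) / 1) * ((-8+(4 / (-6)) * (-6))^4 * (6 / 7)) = 168960 / 19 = 8892.63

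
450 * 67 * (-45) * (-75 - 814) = 1206150750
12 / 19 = 0.63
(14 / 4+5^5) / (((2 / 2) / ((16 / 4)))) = 12514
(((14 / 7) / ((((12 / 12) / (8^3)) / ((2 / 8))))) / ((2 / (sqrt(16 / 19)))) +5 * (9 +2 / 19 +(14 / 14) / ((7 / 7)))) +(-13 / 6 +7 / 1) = 6311 / 114 +512 * sqrt(19) / 19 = 172.82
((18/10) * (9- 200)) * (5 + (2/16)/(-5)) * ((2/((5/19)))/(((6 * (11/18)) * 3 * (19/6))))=-1026243/2750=-373.18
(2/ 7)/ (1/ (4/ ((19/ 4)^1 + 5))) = 32/ 273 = 0.12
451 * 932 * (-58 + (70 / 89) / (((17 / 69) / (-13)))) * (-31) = 1961632278848 / 1513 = 1296518360.11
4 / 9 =0.44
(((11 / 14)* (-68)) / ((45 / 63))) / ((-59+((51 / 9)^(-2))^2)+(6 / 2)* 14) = 15618427 / 3549440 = 4.40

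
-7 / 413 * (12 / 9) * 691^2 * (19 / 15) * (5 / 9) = -36288556 / 4779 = -7593.34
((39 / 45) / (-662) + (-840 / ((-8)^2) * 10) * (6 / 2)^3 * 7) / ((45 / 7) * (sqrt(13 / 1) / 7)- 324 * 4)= 24139955399 * sqrt(13) / 1779778919628 + 4731431258204 / 247191516615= 19.19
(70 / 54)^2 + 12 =9973 / 729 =13.68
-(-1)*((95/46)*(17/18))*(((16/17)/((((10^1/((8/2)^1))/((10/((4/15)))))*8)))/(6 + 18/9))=475/1104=0.43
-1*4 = -4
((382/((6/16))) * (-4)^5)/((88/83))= -32466944/33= -983846.79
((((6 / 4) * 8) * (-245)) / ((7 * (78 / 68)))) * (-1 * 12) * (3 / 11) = 1198.32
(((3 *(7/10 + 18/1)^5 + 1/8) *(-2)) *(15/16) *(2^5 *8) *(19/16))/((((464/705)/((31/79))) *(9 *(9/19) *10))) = -360824525344468717/6598080000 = -54686291.37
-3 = -3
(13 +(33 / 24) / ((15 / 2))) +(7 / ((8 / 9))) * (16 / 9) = 1631 / 60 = 27.18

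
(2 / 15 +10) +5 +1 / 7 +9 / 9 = 1709 / 105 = 16.28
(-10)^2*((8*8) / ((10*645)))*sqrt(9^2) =384 / 43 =8.93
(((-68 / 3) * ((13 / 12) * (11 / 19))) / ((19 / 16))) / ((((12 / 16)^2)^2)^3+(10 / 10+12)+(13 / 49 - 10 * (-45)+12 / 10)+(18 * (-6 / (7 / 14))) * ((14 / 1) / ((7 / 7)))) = 159878815416320 / 34181517348906219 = 0.00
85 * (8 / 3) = 226.67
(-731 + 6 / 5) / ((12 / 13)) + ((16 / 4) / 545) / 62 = -160289599 / 202740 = -790.62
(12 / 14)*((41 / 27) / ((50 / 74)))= 3034 / 1575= 1.93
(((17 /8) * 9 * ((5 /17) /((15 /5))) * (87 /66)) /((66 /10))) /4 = 725 /7744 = 0.09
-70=-70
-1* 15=-15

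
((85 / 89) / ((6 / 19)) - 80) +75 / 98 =-76.21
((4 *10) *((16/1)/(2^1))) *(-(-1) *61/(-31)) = -19520/31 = -629.68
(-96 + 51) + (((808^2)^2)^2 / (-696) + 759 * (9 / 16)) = -363346416947414309528375 / 1392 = -261024724818544762592.22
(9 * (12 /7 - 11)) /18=-65 /14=-4.64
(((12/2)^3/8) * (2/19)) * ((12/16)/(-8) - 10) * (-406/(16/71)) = 6615567/128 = 51684.12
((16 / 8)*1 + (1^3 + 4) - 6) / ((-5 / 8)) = -8 / 5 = -1.60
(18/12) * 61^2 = 11163/2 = 5581.50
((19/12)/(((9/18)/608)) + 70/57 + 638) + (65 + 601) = 184142/57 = 3230.56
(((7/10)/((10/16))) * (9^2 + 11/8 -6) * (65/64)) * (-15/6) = -55601/256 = -217.19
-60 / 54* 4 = -40 / 9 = -4.44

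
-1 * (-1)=1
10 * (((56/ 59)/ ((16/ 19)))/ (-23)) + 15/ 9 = 4790/ 4071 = 1.18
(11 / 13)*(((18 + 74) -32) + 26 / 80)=26543 / 520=51.04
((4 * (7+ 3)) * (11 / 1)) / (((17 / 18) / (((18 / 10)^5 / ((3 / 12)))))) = 374134464 / 10625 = 35212.66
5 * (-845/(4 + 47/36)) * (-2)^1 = 304200/191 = 1592.67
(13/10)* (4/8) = 13/20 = 0.65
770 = 770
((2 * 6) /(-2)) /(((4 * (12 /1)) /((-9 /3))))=3 /8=0.38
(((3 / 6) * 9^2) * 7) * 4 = 1134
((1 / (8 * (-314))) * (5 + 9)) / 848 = -7 / 1065088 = -0.00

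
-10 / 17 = -0.59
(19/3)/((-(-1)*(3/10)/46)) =8740/9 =971.11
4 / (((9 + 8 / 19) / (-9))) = -684 / 179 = -3.82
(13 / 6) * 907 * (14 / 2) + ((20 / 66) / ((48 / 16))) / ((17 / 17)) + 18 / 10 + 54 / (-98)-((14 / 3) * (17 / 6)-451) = 76512637 / 5390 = 14195.29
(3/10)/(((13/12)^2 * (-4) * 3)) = -18/845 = -0.02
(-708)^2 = 501264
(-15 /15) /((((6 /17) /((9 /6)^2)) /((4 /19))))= -51 /38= -1.34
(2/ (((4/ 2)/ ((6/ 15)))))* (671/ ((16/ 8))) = 671/ 5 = 134.20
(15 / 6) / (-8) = -5 / 16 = -0.31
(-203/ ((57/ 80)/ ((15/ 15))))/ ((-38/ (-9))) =-24360/ 361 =-67.48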